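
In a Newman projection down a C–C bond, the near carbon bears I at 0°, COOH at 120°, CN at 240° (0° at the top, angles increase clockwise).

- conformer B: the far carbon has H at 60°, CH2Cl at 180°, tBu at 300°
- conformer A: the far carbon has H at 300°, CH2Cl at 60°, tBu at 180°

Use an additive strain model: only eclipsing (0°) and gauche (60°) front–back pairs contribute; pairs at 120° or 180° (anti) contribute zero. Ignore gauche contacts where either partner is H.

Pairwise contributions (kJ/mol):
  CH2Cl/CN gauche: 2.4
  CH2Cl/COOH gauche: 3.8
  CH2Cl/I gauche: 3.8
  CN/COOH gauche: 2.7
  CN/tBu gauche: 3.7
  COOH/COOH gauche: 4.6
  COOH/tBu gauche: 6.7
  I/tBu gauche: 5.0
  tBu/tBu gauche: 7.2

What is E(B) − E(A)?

B (staggered): I(0°)/tBu(300°) gauche 5.0; COOH(120°)/CH2Cl(180°) gauche 3.8; CN(240°)/CH2Cl(180°) gauche 2.4; CN(240°)/tBu(300°) gauche 3.7 → 14.9 kJ/mol.
A (staggered): I(0°)/CH2Cl(60°) gauche 3.8; COOH(120°)/CH2Cl(60°) gauche 3.8; COOH(120°)/tBu(180°) gauche 6.7; CN(240°)/tBu(180°) gauche 3.7 → 18.0 kJ/mol.
E(B) − E(A) = 14.9 − 18.0 = -3.1 kJ/mol.

-3.1 kJ/mol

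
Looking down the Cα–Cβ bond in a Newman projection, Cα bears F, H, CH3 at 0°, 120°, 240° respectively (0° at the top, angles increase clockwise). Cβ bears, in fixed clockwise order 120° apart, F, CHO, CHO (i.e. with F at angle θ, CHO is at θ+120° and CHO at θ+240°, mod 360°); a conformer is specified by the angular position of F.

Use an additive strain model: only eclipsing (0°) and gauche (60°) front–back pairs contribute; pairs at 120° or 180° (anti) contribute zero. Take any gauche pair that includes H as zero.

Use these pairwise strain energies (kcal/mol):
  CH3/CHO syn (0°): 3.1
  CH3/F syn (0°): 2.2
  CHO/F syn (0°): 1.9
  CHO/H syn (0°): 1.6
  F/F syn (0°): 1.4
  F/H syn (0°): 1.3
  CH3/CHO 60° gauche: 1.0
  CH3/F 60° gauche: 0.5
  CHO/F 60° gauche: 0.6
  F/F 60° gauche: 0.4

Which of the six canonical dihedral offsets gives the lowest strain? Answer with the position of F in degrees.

F at 0° (eclipsed): F–F eclipsed, H–CHO eclipsed, CH3–CHO eclipsed; 1.4 + 1.6 + 3.1 = 6.1 kcal/mol.
F at 60° (staggered): F–F gauche, F–CHO gauche, CH3–CHO gauche, CH3–CHO gauche; 0.4 + 0.6 + 1.0 + 1.0 = 3.0 kcal/mol.
F at 120° (eclipsed): F–CHO eclipsed, H–F eclipsed, CH3–CHO eclipsed; 1.9 + 1.3 + 3.1 = 6.3 kcal/mol.
F at 180° (staggered): F–CHO gauche, F–CHO gauche, CH3–F gauche, CH3–CHO gauche; 0.6 + 0.6 + 0.5 + 1.0 = 2.7 kcal/mol.
F at 240° (eclipsed): F–CHO eclipsed, H–CHO eclipsed, CH3–F eclipsed; 1.9 + 1.6 + 2.2 = 5.7 kcal/mol.
F at 300° (staggered): F–F gauche, F–CHO gauche, CH3–F gauche, CH3–CHO gauche; 0.4 + 0.6 + 0.5 + 1.0 = 2.5 kcal/mol.
The minimum (2.5 kcal/mol) occurs with F at 300°.

300°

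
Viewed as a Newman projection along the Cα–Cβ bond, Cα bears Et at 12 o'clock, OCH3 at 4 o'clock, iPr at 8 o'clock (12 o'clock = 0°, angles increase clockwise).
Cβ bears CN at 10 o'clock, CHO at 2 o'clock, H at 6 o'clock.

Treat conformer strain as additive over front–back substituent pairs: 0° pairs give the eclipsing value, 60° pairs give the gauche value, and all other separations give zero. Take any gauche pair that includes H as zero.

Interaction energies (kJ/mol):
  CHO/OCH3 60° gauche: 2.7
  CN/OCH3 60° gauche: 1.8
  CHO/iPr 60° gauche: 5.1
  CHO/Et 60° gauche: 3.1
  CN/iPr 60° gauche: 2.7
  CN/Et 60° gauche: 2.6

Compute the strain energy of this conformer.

11.1 kJ/mol

This conformer (staggered): Et–CN gauche, Et–CHO gauche, OCH3–CHO gauche, iPr–CN gauche; 2.6 + 3.1 + 2.7 + 2.7 = 11.1 kJ/mol.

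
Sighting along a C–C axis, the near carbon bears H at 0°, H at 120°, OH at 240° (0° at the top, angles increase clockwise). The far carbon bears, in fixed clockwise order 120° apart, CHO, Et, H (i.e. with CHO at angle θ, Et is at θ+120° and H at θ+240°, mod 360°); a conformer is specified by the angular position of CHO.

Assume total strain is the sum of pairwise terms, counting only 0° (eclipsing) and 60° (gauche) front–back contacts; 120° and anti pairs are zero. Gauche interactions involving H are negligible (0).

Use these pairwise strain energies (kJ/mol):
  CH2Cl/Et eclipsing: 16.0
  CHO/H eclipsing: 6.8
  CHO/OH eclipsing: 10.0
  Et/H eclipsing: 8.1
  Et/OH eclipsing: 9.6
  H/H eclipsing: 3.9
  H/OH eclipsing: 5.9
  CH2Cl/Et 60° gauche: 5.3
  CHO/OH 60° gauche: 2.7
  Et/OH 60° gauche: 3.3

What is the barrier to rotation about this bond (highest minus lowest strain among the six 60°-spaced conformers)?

CHO at 0° (eclipsed): H(0°)/CHO(0°) eclipsed 6.8; H(120°)/Et(120°) eclipsed 8.1; OH(240°)/H(240°) eclipsed 5.9 → 20.8 kJ/mol.
CHO at 60° (staggered): OH(240°)/Et(180°) gauche 3.3 → 3.3 kJ/mol.
CHO at 120° (eclipsed): H(0°)/H(0°) eclipsed 3.9; H(120°)/CHO(120°) eclipsed 6.8; OH(240°)/Et(240°) eclipsed 9.6 → 20.3 kJ/mol.
CHO at 180° (staggered): OH(240°)/CHO(180°) gauche 2.7; OH(240°)/Et(300°) gauche 3.3 → 6.0 kJ/mol.
CHO at 240° (eclipsed): H(0°)/Et(0°) eclipsed 8.1; H(120°)/H(120°) eclipsed 3.9; OH(240°)/CHO(240°) eclipsed 10.0 → 22.0 kJ/mol.
CHO at 300° (staggered): OH(240°)/CHO(300°) gauche 2.7 → 2.7 kJ/mol.
Max at 240° (22.0 kJ/mol), min at 300° (2.7 kJ/mol); barrier = 19.3 kJ/mol.

19.3 kJ/mol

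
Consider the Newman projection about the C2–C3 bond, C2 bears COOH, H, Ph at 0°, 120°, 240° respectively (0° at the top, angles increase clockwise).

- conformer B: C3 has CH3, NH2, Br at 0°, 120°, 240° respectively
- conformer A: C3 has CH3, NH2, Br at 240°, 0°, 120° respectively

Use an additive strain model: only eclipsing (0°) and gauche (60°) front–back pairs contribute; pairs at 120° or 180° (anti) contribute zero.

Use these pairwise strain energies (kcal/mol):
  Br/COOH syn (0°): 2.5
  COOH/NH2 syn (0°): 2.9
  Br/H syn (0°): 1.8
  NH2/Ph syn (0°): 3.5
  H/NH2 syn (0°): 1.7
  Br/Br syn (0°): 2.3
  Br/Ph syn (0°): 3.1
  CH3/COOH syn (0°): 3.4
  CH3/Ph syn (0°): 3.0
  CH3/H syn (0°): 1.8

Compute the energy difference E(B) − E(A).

+0.5 kcal/mol

B (eclipsed): COOH(0°)/CH3(0°) eclipsed 3.4; H(120°)/NH2(120°) eclipsed 1.7; Ph(240°)/Br(240°) eclipsed 3.1 → 8.2 kcal/mol.
A (eclipsed): COOH(0°)/NH2(0°) eclipsed 2.9; H(120°)/Br(120°) eclipsed 1.8; Ph(240°)/CH3(240°) eclipsed 3.0 → 7.7 kcal/mol.
E(B) − E(A) = 8.2 − 7.7 = +0.5 kcal/mol.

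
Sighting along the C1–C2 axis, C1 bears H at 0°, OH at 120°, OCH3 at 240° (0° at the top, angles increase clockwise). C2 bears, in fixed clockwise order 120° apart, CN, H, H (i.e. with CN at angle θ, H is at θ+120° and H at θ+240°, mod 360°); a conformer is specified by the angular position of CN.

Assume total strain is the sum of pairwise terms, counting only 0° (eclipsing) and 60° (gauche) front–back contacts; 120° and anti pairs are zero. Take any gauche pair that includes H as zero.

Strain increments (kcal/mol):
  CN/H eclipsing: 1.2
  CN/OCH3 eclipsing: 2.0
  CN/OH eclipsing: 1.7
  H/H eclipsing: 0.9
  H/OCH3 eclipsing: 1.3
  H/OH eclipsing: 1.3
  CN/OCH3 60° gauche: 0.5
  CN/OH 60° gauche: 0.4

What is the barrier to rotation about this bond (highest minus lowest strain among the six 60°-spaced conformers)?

CN at 0° (eclipsed): H(0°)/CN(0°) eclipsed 1.2; OH(120°)/H(120°) eclipsed 1.3; OCH3(240°)/H(240°) eclipsed 1.3 → 3.8 kcal/mol.
CN at 60° (staggered): OH(120°)/CN(60°) gauche 0.4 → 0.4 kcal/mol.
CN at 120° (eclipsed): H(0°)/H(0°) eclipsed 0.9; OH(120°)/CN(120°) eclipsed 1.7; OCH3(240°)/H(240°) eclipsed 1.3 → 3.9 kcal/mol.
CN at 180° (staggered): OH(120°)/CN(180°) gauche 0.4; OCH3(240°)/CN(180°) gauche 0.5 → 0.9 kcal/mol.
CN at 240° (eclipsed): H(0°)/H(0°) eclipsed 0.9; OH(120°)/H(120°) eclipsed 1.3; OCH3(240°)/CN(240°) eclipsed 2.0 → 4.2 kcal/mol.
CN at 300° (staggered): OCH3(240°)/CN(300°) gauche 0.5 → 0.5 kcal/mol.
Max at 240° (4.2 kcal/mol), min at 60° (0.4 kcal/mol); barrier = 3.8 kcal/mol.

3.8 kcal/mol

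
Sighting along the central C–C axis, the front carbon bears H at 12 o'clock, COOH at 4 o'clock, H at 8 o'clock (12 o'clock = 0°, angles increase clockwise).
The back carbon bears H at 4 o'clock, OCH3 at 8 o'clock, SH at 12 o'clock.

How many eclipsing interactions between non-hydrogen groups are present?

Every eclipsing pair involves H, so the count is 0.

0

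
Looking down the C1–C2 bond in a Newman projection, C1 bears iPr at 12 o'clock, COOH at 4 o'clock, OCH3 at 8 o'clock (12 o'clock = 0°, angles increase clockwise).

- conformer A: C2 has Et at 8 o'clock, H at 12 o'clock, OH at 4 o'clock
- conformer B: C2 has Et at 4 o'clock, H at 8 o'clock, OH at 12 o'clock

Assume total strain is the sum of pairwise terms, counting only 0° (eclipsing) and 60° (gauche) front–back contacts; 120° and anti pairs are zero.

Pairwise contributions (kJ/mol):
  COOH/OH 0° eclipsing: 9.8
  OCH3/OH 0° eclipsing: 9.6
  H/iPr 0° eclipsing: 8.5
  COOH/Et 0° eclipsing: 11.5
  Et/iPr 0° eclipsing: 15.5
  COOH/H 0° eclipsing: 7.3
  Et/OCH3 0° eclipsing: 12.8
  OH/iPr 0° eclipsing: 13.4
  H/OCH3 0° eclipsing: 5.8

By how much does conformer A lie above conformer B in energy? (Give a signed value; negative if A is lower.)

A (eclipsed): iPr–H eclipsed, COOH–OH eclipsed, OCH3–Et eclipsed; 8.5 + 9.8 + 12.8 = 31.1 kJ/mol.
B (eclipsed): iPr–OH eclipsed, COOH–Et eclipsed, OCH3–H eclipsed; 13.4 + 11.5 + 5.8 = 30.7 kJ/mol.
E(A) − E(B) = 31.1 − 30.7 = +0.4 kJ/mol.

+0.4 kJ/mol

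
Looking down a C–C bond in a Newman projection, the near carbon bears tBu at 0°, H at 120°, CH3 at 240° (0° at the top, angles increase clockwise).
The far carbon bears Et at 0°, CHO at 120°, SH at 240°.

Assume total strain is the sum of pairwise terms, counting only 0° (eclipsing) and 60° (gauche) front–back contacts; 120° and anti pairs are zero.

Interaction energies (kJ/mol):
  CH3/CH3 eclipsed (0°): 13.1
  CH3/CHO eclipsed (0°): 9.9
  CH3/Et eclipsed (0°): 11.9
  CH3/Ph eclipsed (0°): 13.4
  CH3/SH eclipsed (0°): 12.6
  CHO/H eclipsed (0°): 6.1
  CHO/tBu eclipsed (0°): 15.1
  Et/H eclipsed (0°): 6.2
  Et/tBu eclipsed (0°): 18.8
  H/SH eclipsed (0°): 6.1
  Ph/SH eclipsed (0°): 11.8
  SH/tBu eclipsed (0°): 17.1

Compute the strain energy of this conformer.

37.5 kJ/mol

This conformer (eclipsed): tBu–Et eclipsed, H–CHO eclipsed, CH3–SH eclipsed; 18.8 + 6.1 + 12.6 = 37.5 kJ/mol.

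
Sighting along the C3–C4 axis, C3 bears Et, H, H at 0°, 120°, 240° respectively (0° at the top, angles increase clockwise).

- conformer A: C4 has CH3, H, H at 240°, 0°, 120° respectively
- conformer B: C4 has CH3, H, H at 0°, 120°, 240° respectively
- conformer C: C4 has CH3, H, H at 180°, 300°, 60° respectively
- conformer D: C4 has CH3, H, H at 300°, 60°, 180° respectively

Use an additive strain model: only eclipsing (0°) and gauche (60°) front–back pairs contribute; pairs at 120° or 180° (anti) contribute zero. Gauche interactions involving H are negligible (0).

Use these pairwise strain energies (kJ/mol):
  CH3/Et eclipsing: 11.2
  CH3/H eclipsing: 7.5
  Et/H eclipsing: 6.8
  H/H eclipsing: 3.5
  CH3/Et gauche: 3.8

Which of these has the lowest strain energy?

C

A (eclipsed): Et(0°)/H(0°) eclipsed 6.8; H(120°)/H(120°) eclipsed 3.5; H(240°)/CH3(240°) eclipsed 7.5 → 17.8 kJ/mol.
B (eclipsed): Et(0°)/CH3(0°) eclipsed 11.2; H(120°)/H(120°) eclipsed 3.5; H(240°)/H(240°) eclipsed 3.5 → 18.2 kJ/mol.
C (staggered): no non-H gauche contacts → 0.0 kJ/mol.
D (staggered): Et(0°)/CH3(300°) gauche 3.8 → 3.8 kJ/mol.
C has the lowest total (0.0 kJ/mol).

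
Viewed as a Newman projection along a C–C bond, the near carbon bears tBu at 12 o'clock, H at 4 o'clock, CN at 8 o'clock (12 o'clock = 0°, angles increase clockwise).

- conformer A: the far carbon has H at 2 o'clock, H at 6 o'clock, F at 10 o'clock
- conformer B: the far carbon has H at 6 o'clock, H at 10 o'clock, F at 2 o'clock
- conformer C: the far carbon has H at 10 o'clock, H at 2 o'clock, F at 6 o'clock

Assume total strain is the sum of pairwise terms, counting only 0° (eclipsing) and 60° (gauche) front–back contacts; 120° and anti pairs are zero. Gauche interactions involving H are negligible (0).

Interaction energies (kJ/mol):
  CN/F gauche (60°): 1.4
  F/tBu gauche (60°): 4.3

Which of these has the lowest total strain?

A is staggered. tBu at 0° is gauche with F at 300° (4.3); CN at 240° is gauche with F at 300° (1.4). Total 5.7 kJ/mol.
B is staggered. tBu at 0° is gauche with F at 60° (4.3). Total 4.3 kJ/mol.
C is staggered. CN at 240° is gauche with F at 180° (1.4). Total 1.4 kJ/mol.
C has the lowest total (1.4 kJ/mol).

C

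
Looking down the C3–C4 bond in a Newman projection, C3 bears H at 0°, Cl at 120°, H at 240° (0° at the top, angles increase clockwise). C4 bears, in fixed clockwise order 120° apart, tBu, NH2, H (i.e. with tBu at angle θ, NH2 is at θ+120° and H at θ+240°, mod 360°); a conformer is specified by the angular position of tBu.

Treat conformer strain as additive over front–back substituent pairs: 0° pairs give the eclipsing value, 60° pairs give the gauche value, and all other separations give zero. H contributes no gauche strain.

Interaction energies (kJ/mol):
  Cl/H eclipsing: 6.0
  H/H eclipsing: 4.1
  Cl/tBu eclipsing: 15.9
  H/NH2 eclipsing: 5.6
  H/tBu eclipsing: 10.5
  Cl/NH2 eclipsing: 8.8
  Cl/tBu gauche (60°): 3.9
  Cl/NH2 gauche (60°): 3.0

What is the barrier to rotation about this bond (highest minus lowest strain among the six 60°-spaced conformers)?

tBu at 0° (eclipsed): H–tBu eclipsed, Cl–NH2 eclipsed, H–H eclipsed; 10.5 + 8.8 + 4.1 = 23.4 kJ/mol.
tBu at 60° (staggered): Cl–tBu gauche, Cl–NH2 gauche; 3.9 + 3.0 = 6.9 kJ/mol.
tBu at 120° (eclipsed): H–H eclipsed, Cl–tBu eclipsed, H–NH2 eclipsed; 4.1 + 15.9 + 5.6 = 25.6 kJ/mol.
tBu at 180° (staggered): Cl–tBu gauche; 3.9 = 3.9 kJ/mol.
tBu at 240° (eclipsed): H–NH2 eclipsed, Cl–H eclipsed, H–tBu eclipsed; 5.6 + 6.0 + 10.5 = 22.1 kJ/mol.
tBu at 300° (staggered): Cl–NH2 gauche; 3.0 = 3.0 kJ/mol.
Max at 120° (25.6 kJ/mol), min at 300° (3.0 kJ/mol); barrier = 22.6 kJ/mol.

22.6 kJ/mol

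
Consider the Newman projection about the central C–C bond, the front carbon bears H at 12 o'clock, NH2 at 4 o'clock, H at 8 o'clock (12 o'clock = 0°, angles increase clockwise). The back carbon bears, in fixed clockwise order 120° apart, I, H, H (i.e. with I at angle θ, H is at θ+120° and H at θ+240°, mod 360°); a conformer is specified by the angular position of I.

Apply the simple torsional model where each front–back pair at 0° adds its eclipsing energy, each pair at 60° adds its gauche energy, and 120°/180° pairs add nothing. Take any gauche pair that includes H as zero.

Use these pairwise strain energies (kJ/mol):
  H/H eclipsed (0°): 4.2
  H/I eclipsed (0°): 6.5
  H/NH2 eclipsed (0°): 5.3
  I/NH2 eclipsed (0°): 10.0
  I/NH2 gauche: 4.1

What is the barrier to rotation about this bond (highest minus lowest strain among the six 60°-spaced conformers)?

18.4 kJ/mol

I at 0° (eclipsed): H(0°)/I(0°) eclipsed 6.5; NH2(120°)/H(120°) eclipsed 5.3; H(240°)/H(240°) eclipsed 4.2 → 16.0 kJ/mol.
I at 60° (staggered): NH2(120°)/I(60°) gauche 4.1 → 4.1 kJ/mol.
I at 120° (eclipsed): H(0°)/H(0°) eclipsed 4.2; NH2(120°)/I(120°) eclipsed 10.0; H(240°)/H(240°) eclipsed 4.2 → 18.4 kJ/mol.
I at 180° (staggered): NH2(120°)/I(180°) gauche 4.1 → 4.1 kJ/mol.
I at 240° (eclipsed): H(0°)/H(0°) eclipsed 4.2; NH2(120°)/H(120°) eclipsed 5.3; H(240°)/I(240°) eclipsed 6.5 → 16.0 kJ/mol.
I at 300° (staggered): no non-H gauche contacts → 0.0 kJ/mol.
Max at 120° (18.4 kJ/mol), min at 300° (0.0 kJ/mol); barrier = 18.4 kJ/mol.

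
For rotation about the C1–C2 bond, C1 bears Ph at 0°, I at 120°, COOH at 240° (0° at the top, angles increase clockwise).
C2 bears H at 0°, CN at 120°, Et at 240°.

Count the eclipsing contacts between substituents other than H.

2

Non-H eclipsing pairs: I(120°)/CN(120°); COOH(240°)/Et(240°) — 2 interactions.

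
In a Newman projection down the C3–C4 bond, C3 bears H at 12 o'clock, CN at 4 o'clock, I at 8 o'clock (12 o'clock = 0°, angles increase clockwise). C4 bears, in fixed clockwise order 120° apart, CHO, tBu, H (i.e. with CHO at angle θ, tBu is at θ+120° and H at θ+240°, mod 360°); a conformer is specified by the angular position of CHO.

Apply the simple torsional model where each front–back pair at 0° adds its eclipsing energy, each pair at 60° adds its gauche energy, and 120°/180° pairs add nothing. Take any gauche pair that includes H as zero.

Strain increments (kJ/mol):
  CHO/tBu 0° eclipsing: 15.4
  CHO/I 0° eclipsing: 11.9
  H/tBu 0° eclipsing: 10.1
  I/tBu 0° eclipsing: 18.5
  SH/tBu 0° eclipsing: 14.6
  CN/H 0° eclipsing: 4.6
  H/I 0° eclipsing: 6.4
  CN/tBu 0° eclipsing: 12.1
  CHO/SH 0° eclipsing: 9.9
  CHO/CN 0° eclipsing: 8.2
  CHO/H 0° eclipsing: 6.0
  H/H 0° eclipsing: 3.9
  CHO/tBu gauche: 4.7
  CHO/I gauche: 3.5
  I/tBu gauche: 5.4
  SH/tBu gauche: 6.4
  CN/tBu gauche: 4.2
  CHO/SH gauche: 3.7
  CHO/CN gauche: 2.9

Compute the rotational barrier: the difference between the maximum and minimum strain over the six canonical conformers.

22.9 kJ/mol

CHO at 0° (eclipsed): H(0°)/CHO(0°) eclipsed 6.0; CN(120°)/tBu(120°) eclipsed 12.1; I(240°)/H(240°) eclipsed 6.4 → 24.5 kJ/mol.
CHO at 60° (staggered): CN(120°)/CHO(60°) gauche 2.9; CN(120°)/tBu(180°) gauche 4.2; I(240°)/tBu(180°) gauche 5.4 → 12.5 kJ/mol.
CHO at 120° (eclipsed): H(0°)/H(0°) eclipsed 3.9; CN(120°)/CHO(120°) eclipsed 8.2; I(240°)/tBu(240°) eclipsed 18.5 → 30.6 kJ/mol.
CHO at 180° (staggered): CN(120°)/CHO(180°) gauche 2.9; I(240°)/CHO(180°) gauche 3.5; I(240°)/tBu(300°) gauche 5.4 → 11.8 kJ/mol.
CHO at 240° (eclipsed): H(0°)/tBu(0°) eclipsed 10.1; CN(120°)/H(120°) eclipsed 4.6; I(240°)/CHO(240°) eclipsed 11.9 → 26.6 kJ/mol.
CHO at 300° (staggered): CN(120°)/tBu(60°) gauche 4.2; I(240°)/CHO(300°) gauche 3.5 → 7.7 kJ/mol.
Max at 120° (30.6 kJ/mol), min at 300° (7.7 kJ/mol); barrier = 22.9 kJ/mol.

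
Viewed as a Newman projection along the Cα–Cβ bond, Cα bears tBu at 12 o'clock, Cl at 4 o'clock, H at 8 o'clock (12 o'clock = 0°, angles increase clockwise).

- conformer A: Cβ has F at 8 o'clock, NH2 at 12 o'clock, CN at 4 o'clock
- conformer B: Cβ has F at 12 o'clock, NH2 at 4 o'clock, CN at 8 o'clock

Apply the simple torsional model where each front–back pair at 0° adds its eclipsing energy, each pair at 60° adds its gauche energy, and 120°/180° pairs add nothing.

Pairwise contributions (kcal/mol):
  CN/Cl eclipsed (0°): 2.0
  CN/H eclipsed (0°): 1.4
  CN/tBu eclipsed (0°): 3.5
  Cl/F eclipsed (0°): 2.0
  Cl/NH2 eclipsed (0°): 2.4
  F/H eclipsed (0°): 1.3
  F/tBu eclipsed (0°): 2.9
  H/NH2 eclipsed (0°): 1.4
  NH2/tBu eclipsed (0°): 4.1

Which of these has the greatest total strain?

A

A (eclipsed): tBu–NH2 eclipsed, Cl–CN eclipsed, H–F eclipsed; 4.1 + 2.0 + 1.3 = 7.4 kcal/mol.
B (eclipsed): tBu–F eclipsed, Cl–NH2 eclipsed, H–CN eclipsed; 2.9 + 2.4 + 1.4 = 6.7 kcal/mol.
A has the highest total (7.4 kcal/mol).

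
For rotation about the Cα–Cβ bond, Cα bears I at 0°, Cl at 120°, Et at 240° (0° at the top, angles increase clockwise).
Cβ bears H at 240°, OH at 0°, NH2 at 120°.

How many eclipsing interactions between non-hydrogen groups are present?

2

Non-H eclipsing pairs: I(0°)/OH(0°); Cl(120°)/NH2(120°) — 2 interactions.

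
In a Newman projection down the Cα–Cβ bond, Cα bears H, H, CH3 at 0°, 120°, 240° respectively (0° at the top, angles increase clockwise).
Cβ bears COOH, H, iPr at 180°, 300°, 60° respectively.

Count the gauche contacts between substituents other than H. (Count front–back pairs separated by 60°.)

1

Non-H gauche pairs: CH3(240°)/COOH(180°) — 1 interaction.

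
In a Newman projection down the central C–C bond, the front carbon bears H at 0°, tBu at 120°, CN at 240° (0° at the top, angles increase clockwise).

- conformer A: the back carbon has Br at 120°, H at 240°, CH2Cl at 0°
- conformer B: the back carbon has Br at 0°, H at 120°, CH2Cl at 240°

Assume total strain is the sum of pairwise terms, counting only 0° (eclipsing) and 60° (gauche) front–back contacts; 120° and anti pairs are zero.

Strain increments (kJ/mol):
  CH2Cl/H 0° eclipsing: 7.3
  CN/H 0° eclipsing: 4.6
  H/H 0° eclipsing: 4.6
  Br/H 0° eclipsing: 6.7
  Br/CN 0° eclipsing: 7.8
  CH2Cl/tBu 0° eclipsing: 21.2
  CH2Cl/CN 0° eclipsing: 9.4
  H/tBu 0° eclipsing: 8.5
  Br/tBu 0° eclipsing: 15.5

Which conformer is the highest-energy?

A (eclipsed): H–CH2Cl eclipsed, tBu–Br eclipsed, CN–H eclipsed; 7.3 + 15.5 + 4.6 = 27.4 kJ/mol.
B (eclipsed): H–Br eclipsed, tBu–H eclipsed, CN–CH2Cl eclipsed; 6.7 + 8.5 + 9.4 = 24.6 kJ/mol.
A has the highest total (27.4 kJ/mol).

A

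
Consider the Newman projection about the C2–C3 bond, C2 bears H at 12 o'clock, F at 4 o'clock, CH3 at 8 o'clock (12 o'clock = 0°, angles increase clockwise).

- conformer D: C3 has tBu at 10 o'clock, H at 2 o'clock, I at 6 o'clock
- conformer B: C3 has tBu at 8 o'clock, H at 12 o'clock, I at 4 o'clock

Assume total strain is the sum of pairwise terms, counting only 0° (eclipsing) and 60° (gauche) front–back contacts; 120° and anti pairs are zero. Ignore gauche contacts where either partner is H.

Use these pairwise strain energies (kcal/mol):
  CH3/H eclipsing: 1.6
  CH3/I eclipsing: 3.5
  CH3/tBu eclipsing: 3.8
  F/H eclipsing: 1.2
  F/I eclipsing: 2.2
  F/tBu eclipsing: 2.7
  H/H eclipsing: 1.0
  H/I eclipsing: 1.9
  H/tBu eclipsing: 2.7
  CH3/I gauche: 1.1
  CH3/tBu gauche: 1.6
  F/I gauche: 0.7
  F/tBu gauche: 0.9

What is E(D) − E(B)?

D (staggered): F–I gauche, CH3–tBu gauche, CH3–I gauche; 0.7 + 1.6 + 1.1 = 3.4 kcal/mol.
B (eclipsed): H–H eclipsed, F–I eclipsed, CH3–tBu eclipsed; 1.0 + 2.2 + 3.8 = 7.0 kcal/mol.
E(D) − E(B) = 3.4 − 7.0 = -3.6 kcal/mol.

-3.6 kcal/mol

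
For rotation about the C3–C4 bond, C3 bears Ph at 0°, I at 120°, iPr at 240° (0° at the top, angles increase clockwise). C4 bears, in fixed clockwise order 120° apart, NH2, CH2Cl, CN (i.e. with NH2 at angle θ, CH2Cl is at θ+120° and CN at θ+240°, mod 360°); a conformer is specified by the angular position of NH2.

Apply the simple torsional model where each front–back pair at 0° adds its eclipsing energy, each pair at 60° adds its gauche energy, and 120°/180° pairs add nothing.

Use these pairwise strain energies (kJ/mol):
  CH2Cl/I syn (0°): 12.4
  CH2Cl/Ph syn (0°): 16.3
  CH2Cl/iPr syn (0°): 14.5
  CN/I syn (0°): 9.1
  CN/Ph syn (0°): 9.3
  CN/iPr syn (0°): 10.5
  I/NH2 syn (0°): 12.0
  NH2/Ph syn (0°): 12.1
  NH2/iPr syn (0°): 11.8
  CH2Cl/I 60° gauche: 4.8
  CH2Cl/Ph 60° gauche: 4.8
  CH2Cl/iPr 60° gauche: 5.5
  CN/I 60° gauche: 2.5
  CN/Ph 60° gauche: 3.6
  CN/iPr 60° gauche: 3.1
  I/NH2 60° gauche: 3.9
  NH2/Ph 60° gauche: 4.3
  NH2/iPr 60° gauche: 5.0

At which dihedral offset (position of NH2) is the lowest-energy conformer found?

300°

NH2 at 0° (eclipsed): Ph(0°)/NH2(0°) eclipsed 12.1; I(120°)/CH2Cl(120°) eclipsed 12.4; iPr(240°)/CN(240°) eclipsed 10.5 → 35.0 kJ/mol.
NH2 at 60° (staggered): Ph(0°)/NH2(60°) gauche 4.3; Ph(0°)/CN(300°) gauche 3.6; I(120°)/NH2(60°) gauche 3.9; I(120°)/CH2Cl(180°) gauche 4.8; iPr(240°)/CH2Cl(180°) gauche 5.5; iPr(240°)/CN(300°) gauche 3.1 → 25.2 kJ/mol.
NH2 at 120° (eclipsed): Ph(0°)/CN(0°) eclipsed 9.3; I(120°)/NH2(120°) eclipsed 12.0; iPr(240°)/CH2Cl(240°) eclipsed 14.5 → 35.8 kJ/mol.
NH2 at 180° (staggered): Ph(0°)/CH2Cl(300°) gauche 4.8; Ph(0°)/CN(60°) gauche 3.6; I(120°)/NH2(180°) gauche 3.9; I(120°)/CN(60°) gauche 2.5; iPr(240°)/NH2(180°) gauche 5.0; iPr(240°)/CH2Cl(300°) gauche 5.5 → 25.3 kJ/mol.
NH2 at 240° (eclipsed): Ph(0°)/CH2Cl(0°) eclipsed 16.3; I(120°)/CN(120°) eclipsed 9.1; iPr(240°)/NH2(240°) eclipsed 11.8 → 37.2 kJ/mol.
NH2 at 300° (staggered): Ph(0°)/NH2(300°) gauche 4.3; Ph(0°)/CH2Cl(60°) gauche 4.8; I(120°)/CH2Cl(60°) gauche 4.8; I(120°)/CN(180°) gauche 2.5; iPr(240°)/NH2(300°) gauche 5.0; iPr(240°)/CN(180°) gauche 3.1 → 24.5 kJ/mol.
The minimum (24.5 kJ/mol) occurs with NH2 at 300°.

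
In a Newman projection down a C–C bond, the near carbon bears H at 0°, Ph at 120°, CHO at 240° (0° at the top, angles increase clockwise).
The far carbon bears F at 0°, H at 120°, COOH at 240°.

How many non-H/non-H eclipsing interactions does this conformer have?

Non-H eclipsing pairs: CHO(240°)/COOH(240°) — 1 interaction.

1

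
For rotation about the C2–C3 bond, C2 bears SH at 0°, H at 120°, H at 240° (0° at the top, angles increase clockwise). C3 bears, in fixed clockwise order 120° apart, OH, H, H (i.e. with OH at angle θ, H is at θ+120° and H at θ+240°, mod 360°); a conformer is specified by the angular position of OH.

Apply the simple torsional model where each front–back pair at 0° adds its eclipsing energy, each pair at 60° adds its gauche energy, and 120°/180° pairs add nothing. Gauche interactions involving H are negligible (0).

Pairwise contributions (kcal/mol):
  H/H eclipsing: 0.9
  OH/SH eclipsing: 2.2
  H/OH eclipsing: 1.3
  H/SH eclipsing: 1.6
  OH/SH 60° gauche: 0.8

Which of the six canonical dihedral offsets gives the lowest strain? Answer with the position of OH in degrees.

OH at 0° (eclipsed): SH(0°)/OH(0°) eclipsed 2.2; H(120°)/H(120°) eclipsed 0.9; H(240°)/H(240°) eclipsed 0.9 → 4.0 kcal/mol.
OH at 60° (staggered): SH(0°)/OH(60°) gauche 0.8 → 0.8 kcal/mol.
OH at 120° (eclipsed): SH(0°)/H(0°) eclipsed 1.6; H(120°)/OH(120°) eclipsed 1.3; H(240°)/H(240°) eclipsed 0.9 → 3.8 kcal/mol.
OH at 180° (staggered): no non-H gauche contacts → 0.0 kcal/mol.
OH at 240° (eclipsed): SH(0°)/H(0°) eclipsed 1.6; H(120°)/H(120°) eclipsed 0.9; H(240°)/OH(240°) eclipsed 1.3 → 3.8 kcal/mol.
OH at 300° (staggered): SH(0°)/OH(300°) gauche 0.8 → 0.8 kcal/mol.
The minimum (0.0 kcal/mol) occurs with OH at 180°.

180°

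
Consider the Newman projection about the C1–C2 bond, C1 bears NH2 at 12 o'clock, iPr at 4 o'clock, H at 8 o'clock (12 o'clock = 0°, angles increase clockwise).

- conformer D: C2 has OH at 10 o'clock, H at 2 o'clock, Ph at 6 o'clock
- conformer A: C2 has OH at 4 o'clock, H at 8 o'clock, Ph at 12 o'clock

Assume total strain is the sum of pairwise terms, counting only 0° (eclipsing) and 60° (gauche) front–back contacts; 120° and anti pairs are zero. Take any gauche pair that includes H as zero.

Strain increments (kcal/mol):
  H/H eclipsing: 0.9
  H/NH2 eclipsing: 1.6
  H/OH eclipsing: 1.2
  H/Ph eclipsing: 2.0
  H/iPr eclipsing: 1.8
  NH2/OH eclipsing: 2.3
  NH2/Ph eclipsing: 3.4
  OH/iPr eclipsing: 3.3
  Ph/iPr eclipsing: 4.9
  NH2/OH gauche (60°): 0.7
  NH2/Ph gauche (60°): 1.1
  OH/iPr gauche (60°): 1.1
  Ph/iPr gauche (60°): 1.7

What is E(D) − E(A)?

D is staggered. NH2 at 0° is gauche with OH at 300° (0.7); iPr at 120° is gauche with Ph at 180° (1.7). Total 2.4 kcal/mol.
A is eclipsed. NH2 at 0° is eclipsed with Ph at 0° (3.4); iPr at 120° is eclipsed with OH at 120° (3.3); H at 240° is eclipsed with H at 240° (0.9). Total 7.6 kcal/mol.
E(D) − E(A) = 2.4 − 7.6 = -5.2 kcal/mol.

-5.2 kcal/mol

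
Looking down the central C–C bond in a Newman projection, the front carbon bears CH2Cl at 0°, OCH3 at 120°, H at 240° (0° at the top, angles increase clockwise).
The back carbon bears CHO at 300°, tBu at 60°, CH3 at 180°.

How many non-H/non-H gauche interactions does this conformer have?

Non-H gauche pairs: CH2Cl(0°)/CHO(300°); CH2Cl(0°)/tBu(60°); OCH3(120°)/tBu(60°); OCH3(120°)/CH3(180°) — 4 interactions.

4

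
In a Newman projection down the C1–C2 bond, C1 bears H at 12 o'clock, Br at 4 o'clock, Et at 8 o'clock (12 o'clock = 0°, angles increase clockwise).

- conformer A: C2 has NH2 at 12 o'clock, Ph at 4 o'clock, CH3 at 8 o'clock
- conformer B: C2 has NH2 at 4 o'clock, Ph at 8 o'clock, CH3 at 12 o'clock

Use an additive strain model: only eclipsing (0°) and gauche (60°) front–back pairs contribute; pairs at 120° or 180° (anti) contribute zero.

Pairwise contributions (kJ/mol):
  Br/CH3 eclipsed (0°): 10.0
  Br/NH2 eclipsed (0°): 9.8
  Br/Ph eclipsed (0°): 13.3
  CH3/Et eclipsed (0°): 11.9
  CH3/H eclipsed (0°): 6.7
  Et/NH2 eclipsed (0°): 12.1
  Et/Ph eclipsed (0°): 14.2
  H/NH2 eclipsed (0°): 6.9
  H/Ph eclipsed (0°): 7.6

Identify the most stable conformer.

B

A is eclipsed. H at 0° is eclipsed with NH2 at 0° (6.9); Br at 120° is eclipsed with Ph at 120° (13.3); Et at 240° is eclipsed with CH3 at 240° (11.9). Total 32.1 kJ/mol.
B is eclipsed. H at 0° is eclipsed with CH3 at 0° (6.7); Br at 120° is eclipsed with NH2 at 120° (9.8); Et at 240° is eclipsed with Ph at 240° (14.2). Total 30.7 kJ/mol.
B has the lowest total (30.7 kJ/mol).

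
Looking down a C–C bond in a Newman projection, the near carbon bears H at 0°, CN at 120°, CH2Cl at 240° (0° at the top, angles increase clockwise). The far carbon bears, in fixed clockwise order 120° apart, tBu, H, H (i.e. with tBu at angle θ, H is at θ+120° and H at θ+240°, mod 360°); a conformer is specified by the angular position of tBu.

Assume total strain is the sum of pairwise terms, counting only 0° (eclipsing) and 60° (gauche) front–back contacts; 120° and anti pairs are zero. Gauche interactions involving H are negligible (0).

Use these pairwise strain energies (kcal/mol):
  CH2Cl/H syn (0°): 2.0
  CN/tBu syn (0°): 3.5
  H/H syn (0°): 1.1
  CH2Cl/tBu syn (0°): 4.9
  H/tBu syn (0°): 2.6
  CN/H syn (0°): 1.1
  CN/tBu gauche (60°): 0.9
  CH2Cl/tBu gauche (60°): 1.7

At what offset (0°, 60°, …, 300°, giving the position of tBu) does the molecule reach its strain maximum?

240°

tBu at 0° (eclipsed): H(0°)/tBu(0°) eclipsed 2.6; CN(120°)/H(120°) eclipsed 1.1; CH2Cl(240°)/H(240°) eclipsed 2.0 → 5.7 kcal/mol.
tBu at 60° (staggered): CN(120°)/tBu(60°) gauche 0.9 → 0.9 kcal/mol.
tBu at 120° (eclipsed): H(0°)/H(0°) eclipsed 1.1; CN(120°)/tBu(120°) eclipsed 3.5; CH2Cl(240°)/H(240°) eclipsed 2.0 → 6.6 kcal/mol.
tBu at 180° (staggered): CN(120°)/tBu(180°) gauche 0.9; CH2Cl(240°)/tBu(180°) gauche 1.7 → 2.6 kcal/mol.
tBu at 240° (eclipsed): H(0°)/H(0°) eclipsed 1.1; CN(120°)/H(120°) eclipsed 1.1; CH2Cl(240°)/tBu(240°) eclipsed 4.9 → 7.1 kcal/mol.
tBu at 300° (staggered): CH2Cl(240°)/tBu(300°) gauche 1.7 → 1.7 kcal/mol.
The maximum (7.1 kcal/mol) occurs with tBu at 240°.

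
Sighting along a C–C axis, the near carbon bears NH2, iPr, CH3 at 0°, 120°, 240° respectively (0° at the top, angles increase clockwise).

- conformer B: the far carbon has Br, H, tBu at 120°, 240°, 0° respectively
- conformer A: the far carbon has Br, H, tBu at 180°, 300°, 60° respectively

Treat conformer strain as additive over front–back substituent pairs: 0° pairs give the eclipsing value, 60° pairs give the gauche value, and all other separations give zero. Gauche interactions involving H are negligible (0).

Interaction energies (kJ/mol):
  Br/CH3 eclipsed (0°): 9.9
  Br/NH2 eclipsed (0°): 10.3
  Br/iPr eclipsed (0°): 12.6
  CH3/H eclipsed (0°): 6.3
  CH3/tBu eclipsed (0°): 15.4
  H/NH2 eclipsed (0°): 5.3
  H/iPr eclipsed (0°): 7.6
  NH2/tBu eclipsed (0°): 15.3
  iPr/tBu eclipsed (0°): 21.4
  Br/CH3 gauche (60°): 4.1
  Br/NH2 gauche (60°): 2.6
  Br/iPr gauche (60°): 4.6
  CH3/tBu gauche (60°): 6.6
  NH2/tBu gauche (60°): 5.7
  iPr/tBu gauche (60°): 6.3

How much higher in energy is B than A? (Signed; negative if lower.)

+13.5 kJ/mol

B (eclipsed): NH2(0°)/tBu(0°) eclipsed 15.3; iPr(120°)/Br(120°) eclipsed 12.6; CH3(240°)/H(240°) eclipsed 6.3 → 34.2 kJ/mol.
A (staggered): NH2(0°)/tBu(60°) gauche 5.7; iPr(120°)/Br(180°) gauche 4.6; iPr(120°)/tBu(60°) gauche 6.3; CH3(240°)/Br(180°) gauche 4.1 → 20.7 kJ/mol.
E(B) − E(A) = 34.2 − 20.7 = +13.5 kJ/mol.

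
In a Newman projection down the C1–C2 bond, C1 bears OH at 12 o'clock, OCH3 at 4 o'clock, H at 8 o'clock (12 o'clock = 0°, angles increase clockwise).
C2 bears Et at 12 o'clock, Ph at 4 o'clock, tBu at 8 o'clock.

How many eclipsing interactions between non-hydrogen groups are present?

2

Non-H eclipsing pairs: OH(0°)/Et(0°); OCH3(120°)/Ph(120°) — 2 interactions.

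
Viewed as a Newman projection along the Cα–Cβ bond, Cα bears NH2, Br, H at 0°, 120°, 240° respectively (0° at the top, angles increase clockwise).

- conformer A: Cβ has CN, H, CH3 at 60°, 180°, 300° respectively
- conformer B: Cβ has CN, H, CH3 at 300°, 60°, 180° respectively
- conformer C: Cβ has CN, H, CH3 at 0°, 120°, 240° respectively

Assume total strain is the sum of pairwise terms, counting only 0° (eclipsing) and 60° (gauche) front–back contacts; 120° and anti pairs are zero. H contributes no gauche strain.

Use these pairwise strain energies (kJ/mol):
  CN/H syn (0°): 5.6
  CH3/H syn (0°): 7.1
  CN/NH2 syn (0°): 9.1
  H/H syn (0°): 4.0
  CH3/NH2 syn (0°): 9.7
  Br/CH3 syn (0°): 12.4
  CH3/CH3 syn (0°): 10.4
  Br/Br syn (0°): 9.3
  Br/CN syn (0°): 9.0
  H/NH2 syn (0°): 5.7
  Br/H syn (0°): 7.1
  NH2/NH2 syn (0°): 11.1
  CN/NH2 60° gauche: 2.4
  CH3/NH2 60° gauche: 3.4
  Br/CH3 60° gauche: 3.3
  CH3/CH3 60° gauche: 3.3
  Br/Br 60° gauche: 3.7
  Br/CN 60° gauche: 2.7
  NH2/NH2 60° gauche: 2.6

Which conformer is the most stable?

A is staggered. NH2 at 0° is gauche with CN at 60° (2.4); NH2 at 0° is gauche with CH3 at 300° (3.4); Br at 120° is gauche with CN at 60° (2.7). Total 8.5 kJ/mol.
B is staggered. NH2 at 0° is gauche with CN at 300° (2.4); Br at 120° is gauche with CH3 at 180° (3.3). Total 5.7 kJ/mol.
C is eclipsed. NH2 at 0° is eclipsed with CN at 0° (9.1); Br at 120° is eclipsed with H at 120° (7.1); H at 240° is eclipsed with CH3 at 240° (7.1). Total 23.3 kJ/mol.
B has the lowest total (5.7 kJ/mol).

B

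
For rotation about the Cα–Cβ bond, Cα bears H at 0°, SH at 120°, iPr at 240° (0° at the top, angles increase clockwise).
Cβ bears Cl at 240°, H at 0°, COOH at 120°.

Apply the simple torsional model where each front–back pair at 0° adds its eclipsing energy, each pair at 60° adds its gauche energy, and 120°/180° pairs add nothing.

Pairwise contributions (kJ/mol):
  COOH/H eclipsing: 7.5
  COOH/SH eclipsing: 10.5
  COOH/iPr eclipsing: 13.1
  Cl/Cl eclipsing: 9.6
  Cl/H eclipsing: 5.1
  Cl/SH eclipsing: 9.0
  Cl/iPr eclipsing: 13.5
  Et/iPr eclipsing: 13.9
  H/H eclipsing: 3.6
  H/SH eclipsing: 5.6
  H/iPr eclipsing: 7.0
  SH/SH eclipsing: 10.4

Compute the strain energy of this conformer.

This conformer is eclipsed. H at 0° is eclipsed with H at 0° (3.6); SH at 120° is eclipsed with COOH at 120° (10.5); iPr at 240° is eclipsed with Cl at 240° (13.5). Total 27.6 kJ/mol.

27.6 kJ/mol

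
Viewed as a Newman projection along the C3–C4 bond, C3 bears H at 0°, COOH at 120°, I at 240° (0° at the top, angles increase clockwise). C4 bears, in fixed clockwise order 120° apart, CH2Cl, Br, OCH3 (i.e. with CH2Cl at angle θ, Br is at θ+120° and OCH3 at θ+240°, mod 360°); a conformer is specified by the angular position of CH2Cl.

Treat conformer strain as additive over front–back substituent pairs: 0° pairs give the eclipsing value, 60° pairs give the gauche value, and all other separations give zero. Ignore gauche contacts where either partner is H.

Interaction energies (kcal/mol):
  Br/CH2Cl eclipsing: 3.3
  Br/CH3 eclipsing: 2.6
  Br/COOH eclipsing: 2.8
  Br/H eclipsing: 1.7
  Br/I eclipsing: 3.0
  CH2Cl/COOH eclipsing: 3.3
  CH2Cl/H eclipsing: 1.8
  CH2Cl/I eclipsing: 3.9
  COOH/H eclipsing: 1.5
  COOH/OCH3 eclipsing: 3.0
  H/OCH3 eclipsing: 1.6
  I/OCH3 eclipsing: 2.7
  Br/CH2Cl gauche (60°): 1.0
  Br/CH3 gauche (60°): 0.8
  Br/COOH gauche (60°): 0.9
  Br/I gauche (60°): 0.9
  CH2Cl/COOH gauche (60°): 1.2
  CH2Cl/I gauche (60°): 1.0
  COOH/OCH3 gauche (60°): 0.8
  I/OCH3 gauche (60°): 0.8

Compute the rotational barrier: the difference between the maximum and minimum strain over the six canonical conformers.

CH2Cl at 0° (eclipsed): H–CH2Cl eclipsed, COOH–Br eclipsed, I–OCH3 eclipsed; 1.8 + 2.8 + 2.7 = 7.3 kcal/mol.
CH2Cl at 60° (staggered): COOH–CH2Cl gauche, COOH–Br gauche, I–Br gauche, I–OCH3 gauche; 1.2 + 0.9 + 0.9 + 0.8 = 3.8 kcal/mol.
CH2Cl at 120° (eclipsed): H–OCH3 eclipsed, COOH–CH2Cl eclipsed, I–Br eclipsed; 1.6 + 3.3 + 3.0 = 7.9 kcal/mol.
CH2Cl at 180° (staggered): COOH–CH2Cl gauche, COOH–OCH3 gauche, I–CH2Cl gauche, I–Br gauche; 1.2 + 0.8 + 1.0 + 0.9 = 3.9 kcal/mol.
CH2Cl at 240° (eclipsed): H–Br eclipsed, COOH–OCH3 eclipsed, I–CH2Cl eclipsed; 1.7 + 3.0 + 3.9 = 8.6 kcal/mol.
CH2Cl at 300° (staggered): COOH–Br gauche, COOH–OCH3 gauche, I–CH2Cl gauche, I–OCH3 gauche; 0.9 + 0.8 + 1.0 + 0.8 = 3.5 kcal/mol.
Max at 240° (8.6 kcal/mol), min at 300° (3.5 kcal/mol); barrier = 5.1 kcal/mol.

5.1 kcal/mol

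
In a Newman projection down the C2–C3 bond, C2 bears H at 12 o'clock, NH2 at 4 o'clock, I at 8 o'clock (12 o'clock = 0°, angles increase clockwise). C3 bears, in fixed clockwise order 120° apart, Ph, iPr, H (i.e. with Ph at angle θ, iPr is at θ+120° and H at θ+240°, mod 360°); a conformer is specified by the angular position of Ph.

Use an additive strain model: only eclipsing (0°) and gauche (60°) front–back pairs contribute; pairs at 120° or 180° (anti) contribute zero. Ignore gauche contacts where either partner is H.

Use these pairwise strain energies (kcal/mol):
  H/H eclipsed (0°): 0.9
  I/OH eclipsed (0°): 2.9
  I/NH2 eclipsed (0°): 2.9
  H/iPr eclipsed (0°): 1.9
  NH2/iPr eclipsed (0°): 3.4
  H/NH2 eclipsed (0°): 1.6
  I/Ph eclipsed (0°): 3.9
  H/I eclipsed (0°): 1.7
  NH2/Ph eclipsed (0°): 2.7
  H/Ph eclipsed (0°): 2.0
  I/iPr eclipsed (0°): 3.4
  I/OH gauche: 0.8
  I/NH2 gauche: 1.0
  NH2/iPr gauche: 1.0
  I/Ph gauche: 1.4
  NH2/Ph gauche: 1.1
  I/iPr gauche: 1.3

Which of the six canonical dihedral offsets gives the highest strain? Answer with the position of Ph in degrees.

Ph at 0° is eclipsed. H at 0° is eclipsed with Ph at 0° (2.0); NH2 at 120° is eclipsed with iPr at 120° (3.4); I at 240° is eclipsed with H at 240° (1.7). Total 7.1 kcal/mol.
Ph at 60° is staggered. NH2 at 120° is gauche with Ph at 60° (1.1); NH2 at 120° is gauche with iPr at 180° (1.0); I at 240° is gauche with iPr at 180° (1.3). Total 3.4 kcal/mol.
Ph at 120° is eclipsed. H at 0° is eclipsed with H at 0° (0.9); NH2 at 120° is eclipsed with Ph at 120° (2.7); I at 240° is eclipsed with iPr at 240° (3.4). Total 7.0 kcal/mol.
Ph at 180° is staggered. NH2 at 120° is gauche with Ph at 180° (1.1); I at 240° is gauche with Ph at 180° (1.4); I at 240° is gauche with iPr at 300° (1.3). Total 3.8 kcal/mol.
Ph at 240° is eclipsed. H at 0° is eclipsed with iPr at 0° (1.9); NH2 at 120° is eclipsed with H at 120° (1.6); I at 240° is eclipsed with Ph at 240° (3.9). Total 7.4 kcal/mol.
Ph at 300° is staggered. NH2 at 120° is gauche with iPr at 60° (1.0); I at 240° is gauche with Ph at 300° (1.4). Total 2.4 kcal/mol.
The maximum (7.4 kcal/mol) occurs with Ph at 240°.

240°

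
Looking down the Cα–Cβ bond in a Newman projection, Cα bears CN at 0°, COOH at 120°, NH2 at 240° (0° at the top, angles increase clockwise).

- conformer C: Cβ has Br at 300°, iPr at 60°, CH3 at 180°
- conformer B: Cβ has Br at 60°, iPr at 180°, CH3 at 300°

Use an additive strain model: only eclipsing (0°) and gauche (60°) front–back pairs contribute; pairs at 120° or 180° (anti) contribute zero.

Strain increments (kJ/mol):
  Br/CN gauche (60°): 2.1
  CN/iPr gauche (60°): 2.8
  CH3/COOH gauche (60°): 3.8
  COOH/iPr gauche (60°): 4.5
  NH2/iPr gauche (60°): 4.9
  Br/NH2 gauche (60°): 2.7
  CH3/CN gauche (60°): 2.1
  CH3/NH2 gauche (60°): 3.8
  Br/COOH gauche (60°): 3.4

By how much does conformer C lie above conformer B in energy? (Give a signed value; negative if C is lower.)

C (staggered): CN–Br gauche, CN–iPr gauche, COOH–iPr gauche, COOH–CH3 gauche, NH2–Br gauche, NH2–CH3 gauche; 2.1 + 2.8 + 4.5 + 3.8 + 2.7 + 3.8 = 19.7 kJ/mol.
B (staggered): CN–Br gauche, CN–CH3 gauche, COOH–Br gauche, COOH–iPr gauche, NH2–iPr gauche, NH2–CH3 gauche; 2.1 + 2.1 + 3.4 + 4.5 + 4.9 + 3.8 = 20.8 kJ/mol.
E(C) − E(B) = 19.7 − 20.8 = -1.1 kJ/mol.

-1.1 kJ/mol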